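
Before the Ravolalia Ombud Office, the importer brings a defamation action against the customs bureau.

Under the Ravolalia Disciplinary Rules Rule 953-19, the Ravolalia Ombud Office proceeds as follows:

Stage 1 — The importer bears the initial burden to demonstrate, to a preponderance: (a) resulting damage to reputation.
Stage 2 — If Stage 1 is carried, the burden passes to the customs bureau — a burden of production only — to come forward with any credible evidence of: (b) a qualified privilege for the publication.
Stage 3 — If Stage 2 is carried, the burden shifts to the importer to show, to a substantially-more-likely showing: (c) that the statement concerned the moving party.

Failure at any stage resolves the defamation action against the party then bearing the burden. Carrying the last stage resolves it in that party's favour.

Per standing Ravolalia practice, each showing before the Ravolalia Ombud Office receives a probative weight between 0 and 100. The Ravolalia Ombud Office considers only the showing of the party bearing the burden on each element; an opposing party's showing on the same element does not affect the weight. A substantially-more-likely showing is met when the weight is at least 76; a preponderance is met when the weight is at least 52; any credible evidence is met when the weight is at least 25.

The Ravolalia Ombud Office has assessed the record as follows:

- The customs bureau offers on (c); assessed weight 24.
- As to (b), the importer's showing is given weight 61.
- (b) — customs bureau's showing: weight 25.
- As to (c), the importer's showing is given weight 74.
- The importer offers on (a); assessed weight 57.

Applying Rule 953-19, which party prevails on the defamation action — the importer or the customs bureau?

customs bureau

Stage 1 — burden on importer; standard: a preponderance (weight is at least 52).
    (a): 57 ≥ 52 [met]
  The importer carries Stage 1; the customs bureau now bears the burden.
Stage 2 — burden on customs bureau; standard: any credible evidence (weight is at least 25).
    (b): 25 (importer's 61 disregarded) ≥ 25 [met]
  Stage 2 carried; the burden shifts to the importer.
Stage 3 — burden on importer; standard: a substantially-more-likely showing (weight is at least 76).
    (c): 74 (customs bureau's 24 disregarded) < 76 [not met]
  The importer does not carry Stage 3.
The customs bureau prevails.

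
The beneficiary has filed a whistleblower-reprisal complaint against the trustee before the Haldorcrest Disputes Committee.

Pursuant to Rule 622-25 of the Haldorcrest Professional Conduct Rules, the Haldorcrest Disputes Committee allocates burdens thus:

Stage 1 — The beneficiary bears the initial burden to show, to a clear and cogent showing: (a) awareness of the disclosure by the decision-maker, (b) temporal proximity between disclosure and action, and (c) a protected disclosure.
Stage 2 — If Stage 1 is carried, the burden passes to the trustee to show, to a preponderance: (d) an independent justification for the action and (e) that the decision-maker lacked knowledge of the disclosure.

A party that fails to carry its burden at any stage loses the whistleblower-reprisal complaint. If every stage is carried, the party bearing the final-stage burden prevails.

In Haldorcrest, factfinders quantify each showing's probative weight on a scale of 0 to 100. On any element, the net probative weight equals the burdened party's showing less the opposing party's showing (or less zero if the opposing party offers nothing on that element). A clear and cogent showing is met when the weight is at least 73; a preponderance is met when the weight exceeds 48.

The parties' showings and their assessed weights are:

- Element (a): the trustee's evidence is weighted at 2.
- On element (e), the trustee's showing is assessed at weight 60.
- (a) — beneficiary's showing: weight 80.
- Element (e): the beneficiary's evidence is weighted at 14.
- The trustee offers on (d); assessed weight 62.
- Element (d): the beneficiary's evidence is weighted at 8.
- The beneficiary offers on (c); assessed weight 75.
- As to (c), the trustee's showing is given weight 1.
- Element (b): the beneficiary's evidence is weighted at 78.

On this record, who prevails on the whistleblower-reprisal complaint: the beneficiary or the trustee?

At Stage 1 the beneficiary must meet a clear and cogent showing (weight is at least 73): on (a) the weight is 80 less the opposing 2 gives net 78, ≥ 73, so (a) meets the standard; on (b) the weight is 78, which does reach 73, so (b) meets the standard; on (c) the weight is 75 less the opposing 1 gives net 74, ≥ 73, so (c) meets the standard.
  The beneficiary carries Stage 1; the trustee now bears the burden.
At Stage 2 the trustee must meet a preponderance (weight exceeds 48): on (d) the weight is 62 less the opposing 8 gives net 54, > 48, so (d) meets the standard; on (e) the weight is 60 less the opposing 14 gives net 46, which does not exceed 48, so (e) does not meet the standard.
  Not every element is met, so the trustee fails to carry Stage 2.
The analysis ends at Stage 2; the beneficiary prevails.

beneficiary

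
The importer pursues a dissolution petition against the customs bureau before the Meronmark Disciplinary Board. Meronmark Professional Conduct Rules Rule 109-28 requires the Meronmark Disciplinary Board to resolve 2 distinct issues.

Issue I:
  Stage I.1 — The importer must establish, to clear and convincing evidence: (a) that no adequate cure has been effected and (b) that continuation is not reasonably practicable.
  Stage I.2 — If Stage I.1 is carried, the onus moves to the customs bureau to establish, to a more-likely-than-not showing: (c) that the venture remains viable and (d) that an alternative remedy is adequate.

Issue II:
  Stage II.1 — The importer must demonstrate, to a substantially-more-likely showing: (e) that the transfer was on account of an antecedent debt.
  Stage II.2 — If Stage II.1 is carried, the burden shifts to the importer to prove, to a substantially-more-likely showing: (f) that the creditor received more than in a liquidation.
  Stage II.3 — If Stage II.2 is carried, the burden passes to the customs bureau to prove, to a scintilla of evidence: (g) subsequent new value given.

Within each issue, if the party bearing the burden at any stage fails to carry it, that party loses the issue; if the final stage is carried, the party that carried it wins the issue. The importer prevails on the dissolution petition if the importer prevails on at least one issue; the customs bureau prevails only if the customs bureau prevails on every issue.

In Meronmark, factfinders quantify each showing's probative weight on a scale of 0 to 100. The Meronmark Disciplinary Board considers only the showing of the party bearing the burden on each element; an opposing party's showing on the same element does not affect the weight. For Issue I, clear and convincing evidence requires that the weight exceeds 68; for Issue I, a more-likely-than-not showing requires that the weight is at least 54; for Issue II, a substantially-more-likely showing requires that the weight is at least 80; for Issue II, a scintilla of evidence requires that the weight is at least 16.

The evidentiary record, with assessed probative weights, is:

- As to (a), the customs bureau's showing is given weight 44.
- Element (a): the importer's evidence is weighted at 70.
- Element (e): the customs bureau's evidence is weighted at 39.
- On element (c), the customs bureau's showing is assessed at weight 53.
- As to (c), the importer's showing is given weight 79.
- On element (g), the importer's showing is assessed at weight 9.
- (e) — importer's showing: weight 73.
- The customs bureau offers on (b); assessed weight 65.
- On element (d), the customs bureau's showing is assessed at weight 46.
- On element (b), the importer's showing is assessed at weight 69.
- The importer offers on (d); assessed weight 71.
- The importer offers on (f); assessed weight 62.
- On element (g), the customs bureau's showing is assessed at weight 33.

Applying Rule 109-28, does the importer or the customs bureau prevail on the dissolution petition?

— Issue I —
At Stage I.1 the importer must meet clear and convincing evidence (weight exceeds 68): on (a) the weight is 70 (the customs bureau's 44 is given no effect), which does exceed 68, so (a) meets the standard; on (b) the weight is 69 (the customs bureau's 65 is given no effect), which does exceed 68, so (b) meets the standard.
  The importer carries Stage I.1; the customs bureau now bears the burden.
At Stage I.2 the customs bureau must meet a more-likely-than-not showing (weight is at least 54): on (c) the weight is 53 (the importer's 79 is given no effect), < 54, so (c) does not meet the standard; on (d) the weight is 46 (the importer's 71 is given no effect), < 54, so (d) does not meet the standard.
  Stage I.2 not carried; the customs bureau fails its burden.
The analysis ends at Stage I.2; the importer prevails on this issue.
— Issue II —
Stage II.1 — burden on importer; standard: a substantially-more-likely showing (weight is at least 80).
    (e): 73 (customs bureau's 39 disregarded) < 80 [not met]
  Not every element is met, so the importer fails to carry Stage II.1.
So the customs bureau prevails on this issue.
Per-issue: Issue I → importer; Issue II → customs bureau. The importer must prevail on at least one issue; overall, the importer prevails.

importer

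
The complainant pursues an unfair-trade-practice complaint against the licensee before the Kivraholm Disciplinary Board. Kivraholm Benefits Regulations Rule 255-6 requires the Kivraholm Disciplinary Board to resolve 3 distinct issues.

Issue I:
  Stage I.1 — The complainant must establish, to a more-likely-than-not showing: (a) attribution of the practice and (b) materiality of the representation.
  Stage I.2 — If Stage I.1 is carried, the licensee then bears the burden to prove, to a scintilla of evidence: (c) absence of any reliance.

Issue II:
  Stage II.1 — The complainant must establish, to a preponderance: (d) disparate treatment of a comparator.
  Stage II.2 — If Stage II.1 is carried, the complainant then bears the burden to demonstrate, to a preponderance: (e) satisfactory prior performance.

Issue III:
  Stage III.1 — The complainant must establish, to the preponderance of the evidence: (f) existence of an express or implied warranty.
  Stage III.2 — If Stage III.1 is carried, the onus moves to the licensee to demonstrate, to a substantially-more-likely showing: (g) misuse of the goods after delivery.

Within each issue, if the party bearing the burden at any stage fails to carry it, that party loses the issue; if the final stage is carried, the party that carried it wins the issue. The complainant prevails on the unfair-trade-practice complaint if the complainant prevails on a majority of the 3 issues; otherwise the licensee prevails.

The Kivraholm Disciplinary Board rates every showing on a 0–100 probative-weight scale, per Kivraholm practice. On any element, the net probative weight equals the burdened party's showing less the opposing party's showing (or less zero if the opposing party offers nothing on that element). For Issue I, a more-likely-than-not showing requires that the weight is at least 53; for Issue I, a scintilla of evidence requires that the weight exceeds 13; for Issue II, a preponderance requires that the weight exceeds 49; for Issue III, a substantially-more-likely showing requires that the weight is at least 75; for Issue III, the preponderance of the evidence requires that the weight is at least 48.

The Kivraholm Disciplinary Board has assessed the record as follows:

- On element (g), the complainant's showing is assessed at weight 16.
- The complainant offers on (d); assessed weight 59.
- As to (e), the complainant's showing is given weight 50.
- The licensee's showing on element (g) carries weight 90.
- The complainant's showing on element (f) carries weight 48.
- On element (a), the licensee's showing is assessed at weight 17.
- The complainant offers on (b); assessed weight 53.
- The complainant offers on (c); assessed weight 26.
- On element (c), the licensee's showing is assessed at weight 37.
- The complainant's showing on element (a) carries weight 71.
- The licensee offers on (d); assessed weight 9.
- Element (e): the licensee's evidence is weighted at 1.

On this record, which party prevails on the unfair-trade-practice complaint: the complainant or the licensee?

complainant

— Issue I —
Stage I.1 (complainant, a more-likely-than-not showing, weight is at least 53): (a) net 71−17=54 ≥ 53 — meets; (b) 53 ≥ 53 — meets.
  All elements met. The burden passes to the licensee.
Stage I.2 (licensee, a scintilla of evidence, weight exceeds 13): (c) net 37−26=11 ≤ 13 — fails.
  The licensee does not carry Stage I.2.
The analysis ends at Stage I.2; the complainant prevails on this issue.
— Issue II —
At Stage II.1 the complainant must meet a preponderance (weight exceeds 49): on (d) the weight is 59 less the opposing 9 gives net 50, which does exceed 49, so (d) meets the standard.
  Stage II.1 carried; the burden remains with the complainant.
At Stage II.2 the complainant must meet a preponderance (weight exceeds 49): on (e) the weight is 50 less the opposing 1 gives net 49, ≤ 49, so (e) does not meet the standard.
  Stage II.2 not carried; the complainant fails its burden.
The analysis ends at Stage II.2; the licensee prevails on this issue.
— Issue III —
Stage III.1 — burden on complainant; standard: the preponderance of the evidence (weight is at least 48).
    (f): 48 ≥ 48 [met]
  Stage III.1 is satisfied; the onus moves to the licensee.
Stage III.2 — burden on licensee; standard: a substantially-more-likely showing (weight is at least 75).
    (g): 90 − 16 = 74 < 75 [not met]
  Stage III.2 not carried; the licensee fails its burden.
The complainant prevails on this issue.
Per-issue: Issue I → complainant; Issue II → licensee; Issue III → complainant. The complainant must prevail on a majority of issues; overall, the complainant prevails.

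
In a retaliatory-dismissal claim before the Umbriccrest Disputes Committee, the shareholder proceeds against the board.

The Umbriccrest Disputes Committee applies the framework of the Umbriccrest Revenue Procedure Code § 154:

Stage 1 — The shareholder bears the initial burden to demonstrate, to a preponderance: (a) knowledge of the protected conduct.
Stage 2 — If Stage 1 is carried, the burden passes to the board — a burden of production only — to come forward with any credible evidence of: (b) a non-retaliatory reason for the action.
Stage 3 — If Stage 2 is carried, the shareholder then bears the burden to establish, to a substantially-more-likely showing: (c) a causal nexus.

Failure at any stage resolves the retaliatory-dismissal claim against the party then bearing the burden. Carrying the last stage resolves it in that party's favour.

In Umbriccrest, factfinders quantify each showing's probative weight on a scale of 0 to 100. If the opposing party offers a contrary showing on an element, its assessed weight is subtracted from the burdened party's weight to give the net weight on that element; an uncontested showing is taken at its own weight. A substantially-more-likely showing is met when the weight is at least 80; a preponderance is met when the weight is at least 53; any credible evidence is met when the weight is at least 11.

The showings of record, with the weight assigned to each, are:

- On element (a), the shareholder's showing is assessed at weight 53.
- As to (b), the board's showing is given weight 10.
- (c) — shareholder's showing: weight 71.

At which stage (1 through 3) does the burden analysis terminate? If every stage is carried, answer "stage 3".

At Stage 1 the shareholder must meet a preponderance (weight is at least 53): on (a) the weight is 53, ≥ 53, so (a) meets the standard.
  The shareholder carries Stage 1; the board now bears the burden.
At Stage 2 the board must meet any credible evidence (weight is at least 11): on (b) the weight is 10, < 11, so (b) does not meet the standard.
  Not every element is met, so the board fails to carry Stage 2.
So the shareholder prevails.

stage 2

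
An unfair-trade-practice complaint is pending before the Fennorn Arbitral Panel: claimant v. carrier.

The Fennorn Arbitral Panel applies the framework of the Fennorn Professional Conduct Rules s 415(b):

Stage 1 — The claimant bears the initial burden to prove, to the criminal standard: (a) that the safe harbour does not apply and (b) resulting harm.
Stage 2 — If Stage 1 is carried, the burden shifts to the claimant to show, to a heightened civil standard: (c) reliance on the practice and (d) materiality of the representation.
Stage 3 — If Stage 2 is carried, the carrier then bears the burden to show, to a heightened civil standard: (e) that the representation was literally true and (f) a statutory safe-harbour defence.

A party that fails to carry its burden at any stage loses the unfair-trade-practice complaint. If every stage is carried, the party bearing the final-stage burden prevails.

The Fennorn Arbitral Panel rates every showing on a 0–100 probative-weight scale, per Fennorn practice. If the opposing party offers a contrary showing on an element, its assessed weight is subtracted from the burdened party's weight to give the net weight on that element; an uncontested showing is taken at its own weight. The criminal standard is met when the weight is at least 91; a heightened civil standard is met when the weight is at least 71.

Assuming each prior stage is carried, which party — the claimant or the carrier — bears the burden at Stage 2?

claimant

Stage 2's rule assigns the burden to the claimant (to a heightened civil standard).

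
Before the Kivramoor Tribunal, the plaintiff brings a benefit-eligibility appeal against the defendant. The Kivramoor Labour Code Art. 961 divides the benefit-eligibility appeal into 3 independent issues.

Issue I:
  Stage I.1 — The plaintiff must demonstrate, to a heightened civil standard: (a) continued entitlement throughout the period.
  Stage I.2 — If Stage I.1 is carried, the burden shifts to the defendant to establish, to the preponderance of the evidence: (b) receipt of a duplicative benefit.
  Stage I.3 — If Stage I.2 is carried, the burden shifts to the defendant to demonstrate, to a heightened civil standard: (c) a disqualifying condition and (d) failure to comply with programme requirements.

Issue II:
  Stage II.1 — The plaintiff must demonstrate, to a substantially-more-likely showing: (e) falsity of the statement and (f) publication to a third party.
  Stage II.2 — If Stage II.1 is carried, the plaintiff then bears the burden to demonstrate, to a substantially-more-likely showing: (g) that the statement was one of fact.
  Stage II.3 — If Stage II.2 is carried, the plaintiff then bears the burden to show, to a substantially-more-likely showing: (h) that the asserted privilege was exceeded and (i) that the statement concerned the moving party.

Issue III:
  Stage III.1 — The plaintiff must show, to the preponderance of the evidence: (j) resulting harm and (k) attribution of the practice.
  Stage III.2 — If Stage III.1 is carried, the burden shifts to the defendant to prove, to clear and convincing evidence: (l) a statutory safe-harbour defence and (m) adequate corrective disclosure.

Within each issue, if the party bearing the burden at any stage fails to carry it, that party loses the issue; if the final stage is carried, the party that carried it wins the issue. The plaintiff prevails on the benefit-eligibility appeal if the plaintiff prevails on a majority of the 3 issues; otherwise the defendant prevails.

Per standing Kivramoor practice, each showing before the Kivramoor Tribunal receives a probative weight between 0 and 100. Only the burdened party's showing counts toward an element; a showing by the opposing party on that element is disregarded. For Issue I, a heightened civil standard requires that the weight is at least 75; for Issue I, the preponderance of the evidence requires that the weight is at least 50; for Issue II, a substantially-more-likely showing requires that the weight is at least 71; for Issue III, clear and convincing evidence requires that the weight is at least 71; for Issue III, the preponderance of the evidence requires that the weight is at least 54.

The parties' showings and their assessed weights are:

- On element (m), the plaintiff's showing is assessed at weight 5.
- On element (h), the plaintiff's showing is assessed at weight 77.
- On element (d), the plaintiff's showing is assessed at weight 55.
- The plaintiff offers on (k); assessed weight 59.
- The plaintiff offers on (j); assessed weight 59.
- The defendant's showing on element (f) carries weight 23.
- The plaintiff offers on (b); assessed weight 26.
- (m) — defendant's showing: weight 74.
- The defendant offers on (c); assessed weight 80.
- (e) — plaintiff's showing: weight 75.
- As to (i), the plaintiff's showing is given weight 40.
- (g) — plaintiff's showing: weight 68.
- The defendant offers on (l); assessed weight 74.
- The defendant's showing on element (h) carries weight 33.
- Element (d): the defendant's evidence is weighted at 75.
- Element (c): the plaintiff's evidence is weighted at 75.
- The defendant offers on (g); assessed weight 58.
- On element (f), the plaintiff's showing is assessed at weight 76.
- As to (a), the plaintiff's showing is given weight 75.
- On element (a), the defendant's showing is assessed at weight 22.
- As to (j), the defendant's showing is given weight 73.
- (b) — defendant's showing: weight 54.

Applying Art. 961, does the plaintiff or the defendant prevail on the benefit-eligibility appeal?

defendant

— Issue I —
Stage I.1 — burden on plaintiff; standard: a heightened civil standard (weight is at least 75).
    (a): 75 (defendant's 22 disregarded) ≥ 75 [met]
  Stage I.1 is satisfied; the onus moves to the defendant.
Stage I.2 — burden on defendant; standard: the preponderance of the evidence (weight is at least 50).
    (b): 54 (plaintiff's 26 disregarded) ≥ 50 [met]
  All elements met. The defendant retains the burden for Stage I.3.
Stage I.3 — burden on defendant; standard: a heightened civil standard (weight is at least 75).
    (c): 80 (plaintiff's 75 disregarded) ≥ 75 [met]
    (d): 75 (plaintiff's 55 disregarded) ≥ 75 [met]
  Stage I.3 carried; the final stage is satisfied.
All stages carried — the defendant prevails on this issue.
— Issue II —
Stage II.1 — burden on plaintiff; standard: a substantially-more-likely showing (weight is at least 71).
    (e): 75 ≥ 71 [met]
    (f): 76 (defendant's 23 disregarded) ≥ 71 [met]
  All elements met. The plaintiff retains the burden for Stage II.2.
Stage II.2 — burden on plaintiff; standard: a substantially-more-likely showing (weight is at least 71).
    (g): 68 (defendant's 58 disregarded) < 71 [not met]
  The plaintiff does not carry Stage II.2.
The analysis ends at Stage II.2; the defendant prevails on this issue.
— Issue III —
Stage III.1 — burden on plaintiff; standard: the preponderance of the evidence (weight is at least 54).
    (j): 59 (defendant's 73 disregarded) ≥ 54 [met]
    (k): 59 ≥ 54 [met]
  Stage III.1 is satisfied; the onus moves to the defendant.
Stage III.2 — burden on defendant; standard: clear and convincing evidence (weight is at least 71).
    (l): 74 ≥ 71 [met]
    (m): 74 (plaintiff's 5 disregarded) ≥ 71 [met]
  The defendant carries the last stage.
Every stage carried; the defendant prevails on this issue.
Per-issue: Issue I → defendant; Issue II → defendant; Issue III → defendant. The plaintiff must prevail on a majority of issues; overall, the defendant prevails.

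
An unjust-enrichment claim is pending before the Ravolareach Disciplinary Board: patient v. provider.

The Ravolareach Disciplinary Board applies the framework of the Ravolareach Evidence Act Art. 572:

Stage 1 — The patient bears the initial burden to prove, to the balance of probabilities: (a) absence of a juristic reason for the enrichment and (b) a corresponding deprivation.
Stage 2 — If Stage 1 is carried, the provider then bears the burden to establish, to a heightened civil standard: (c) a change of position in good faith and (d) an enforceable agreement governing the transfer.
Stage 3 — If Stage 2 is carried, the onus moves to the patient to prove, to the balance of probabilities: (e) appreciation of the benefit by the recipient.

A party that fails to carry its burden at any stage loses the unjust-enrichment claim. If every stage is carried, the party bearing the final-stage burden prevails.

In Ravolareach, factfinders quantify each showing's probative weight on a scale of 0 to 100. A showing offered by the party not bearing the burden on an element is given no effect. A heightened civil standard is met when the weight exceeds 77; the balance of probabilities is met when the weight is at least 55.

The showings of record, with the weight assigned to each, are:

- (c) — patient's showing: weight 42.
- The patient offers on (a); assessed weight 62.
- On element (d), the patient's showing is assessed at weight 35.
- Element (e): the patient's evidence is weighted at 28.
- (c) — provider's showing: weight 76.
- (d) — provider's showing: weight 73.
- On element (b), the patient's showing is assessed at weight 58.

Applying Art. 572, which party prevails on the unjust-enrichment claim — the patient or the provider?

patient

Stage 1 (patient, the balance of probabilities, weight is at least 55): (a) 62 ≥ 55 — meets; (b) 58 ≥ 55 — meets.
  All elements met. The burden passes to the provider.
Stage 2 (provider, a heightened civil standard, weight exceeds 77): (c) 76 (patient's 42 disregarded) ≤ 77 — fails; (d) 73 (patient's 35 disregarded) ≤ 77 — fails.
  The provider does not carry Stage 2.
The analysis ends at Stage 2; the patient prevails.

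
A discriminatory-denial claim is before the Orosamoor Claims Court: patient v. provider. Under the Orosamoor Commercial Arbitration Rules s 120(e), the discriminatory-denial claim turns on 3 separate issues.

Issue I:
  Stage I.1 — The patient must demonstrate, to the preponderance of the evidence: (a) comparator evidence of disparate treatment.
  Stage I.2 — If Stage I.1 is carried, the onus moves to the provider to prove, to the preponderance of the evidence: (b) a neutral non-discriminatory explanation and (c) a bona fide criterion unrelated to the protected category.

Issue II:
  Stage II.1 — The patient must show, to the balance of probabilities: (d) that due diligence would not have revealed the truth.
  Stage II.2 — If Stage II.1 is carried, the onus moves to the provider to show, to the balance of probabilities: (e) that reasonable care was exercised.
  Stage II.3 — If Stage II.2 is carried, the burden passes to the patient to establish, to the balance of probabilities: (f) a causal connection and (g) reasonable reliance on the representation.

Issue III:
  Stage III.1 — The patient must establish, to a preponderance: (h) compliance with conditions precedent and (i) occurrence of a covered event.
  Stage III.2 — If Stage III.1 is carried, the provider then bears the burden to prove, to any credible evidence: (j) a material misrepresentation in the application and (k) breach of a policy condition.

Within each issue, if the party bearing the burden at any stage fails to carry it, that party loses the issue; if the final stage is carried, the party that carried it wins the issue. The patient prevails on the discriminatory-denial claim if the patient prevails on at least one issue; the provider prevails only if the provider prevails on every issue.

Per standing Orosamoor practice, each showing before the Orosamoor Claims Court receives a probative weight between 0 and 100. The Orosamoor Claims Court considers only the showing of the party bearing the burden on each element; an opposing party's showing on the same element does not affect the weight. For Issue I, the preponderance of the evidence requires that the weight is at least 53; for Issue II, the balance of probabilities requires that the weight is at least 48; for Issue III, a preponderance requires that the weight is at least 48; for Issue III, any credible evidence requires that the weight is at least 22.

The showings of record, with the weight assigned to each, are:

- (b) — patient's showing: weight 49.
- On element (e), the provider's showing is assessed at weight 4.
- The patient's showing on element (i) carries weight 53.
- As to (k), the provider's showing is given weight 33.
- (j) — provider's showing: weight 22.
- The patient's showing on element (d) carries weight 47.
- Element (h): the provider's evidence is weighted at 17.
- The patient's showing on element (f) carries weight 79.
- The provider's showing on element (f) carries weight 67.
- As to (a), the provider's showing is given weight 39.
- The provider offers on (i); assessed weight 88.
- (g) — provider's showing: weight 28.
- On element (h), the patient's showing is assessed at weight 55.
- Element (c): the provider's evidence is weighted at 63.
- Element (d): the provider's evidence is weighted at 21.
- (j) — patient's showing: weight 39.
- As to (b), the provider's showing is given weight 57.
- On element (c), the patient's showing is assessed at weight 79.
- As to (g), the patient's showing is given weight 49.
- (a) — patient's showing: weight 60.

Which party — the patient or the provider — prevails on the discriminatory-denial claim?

provider

— Issue I —
At Stage I.1 the patient must meet the preponderance of the evidence (weight is at least 53): on (a) the weight is 60 (the provider's 39 is given no effect), ≥ 53, so (a) meets the standard.
  All elements met. The burden passes to the provider.
At Stage I.2 the provider must meet the preponderance of the evidence (weight is at least 53): on (b) the weight is 57 (the patient's 49 is given no effect), which does reach 53, so (b) meets the standard; on (c) the weight is 63 (the patient's 79 is given no effect), which does reach 53, so (c) meets the standard.
  Stage I.2 carried; the final stage is satisfied.
All stages carried — the provider prevails on this issue.
— Issue II —
Stage II.1 (patient, the balance of probabilities, weight is at least 48): (d) 47 (provider's 21 disregarded) < 48 — fails.
  The patient does not carry Stage II.1.
The provider prevails on this issue.
— Issue III —
At Stage III.1 the patient must meet a preponderance (weight is at least 48): on (h) the weight is 55 (the provider's 17 is given no effect), ≥ 48, so (h) meets the standard; on (i) the weight is 53 (the provider's 88 is given no effect), ≥ 48, so (i) meets the standard.
  Stage III.1 carried; the burden shifts to the provider.
At Stage III.2 the provider must meet any credible evidence (weight is at least 22): on (j) the weight is 22 (the patient's 39 is given no effect), which does reach 22, so (j) meets the standard; on (k) the weight is 33, which does reach 22, so (k) meets the standard.
  The provider carries the last stage.
With every stage satisfied, the provider prevails on this issue.
Per-issue: Issue I → provider; Issue II → provider; Issue III → provider. The patient must prevail on at least one issue; overall, the provider prevails.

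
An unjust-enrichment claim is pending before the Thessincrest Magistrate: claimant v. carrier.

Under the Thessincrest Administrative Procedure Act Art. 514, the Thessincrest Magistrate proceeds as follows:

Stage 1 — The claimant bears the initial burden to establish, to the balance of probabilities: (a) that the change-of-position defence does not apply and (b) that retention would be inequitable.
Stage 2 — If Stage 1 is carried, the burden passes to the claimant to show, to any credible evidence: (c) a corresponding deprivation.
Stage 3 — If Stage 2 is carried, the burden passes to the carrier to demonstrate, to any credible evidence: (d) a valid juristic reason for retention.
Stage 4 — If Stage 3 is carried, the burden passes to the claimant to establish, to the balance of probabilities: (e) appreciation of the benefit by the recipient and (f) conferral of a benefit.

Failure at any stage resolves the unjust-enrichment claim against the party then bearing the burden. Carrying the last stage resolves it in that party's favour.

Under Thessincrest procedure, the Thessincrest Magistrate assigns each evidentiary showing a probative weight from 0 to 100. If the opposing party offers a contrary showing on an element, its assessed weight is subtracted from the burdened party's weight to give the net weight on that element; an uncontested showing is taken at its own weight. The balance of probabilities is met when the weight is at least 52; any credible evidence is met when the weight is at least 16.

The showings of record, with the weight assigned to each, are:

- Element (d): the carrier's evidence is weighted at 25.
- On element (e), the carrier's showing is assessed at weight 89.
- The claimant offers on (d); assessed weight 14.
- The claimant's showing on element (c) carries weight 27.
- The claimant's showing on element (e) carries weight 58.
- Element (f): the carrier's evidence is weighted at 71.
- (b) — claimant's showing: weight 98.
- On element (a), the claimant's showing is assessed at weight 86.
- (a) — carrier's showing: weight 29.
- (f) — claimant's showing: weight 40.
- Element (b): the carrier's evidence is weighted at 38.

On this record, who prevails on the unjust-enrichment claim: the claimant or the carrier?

claimant

Stage 1 (claimant, the balance of probabilities, weight is at least 52): (a) net 86−29=57 ≥ 52 — meets; (b) net 98−38=60 ≥ 52 — meets.
  All elements met. The claimant retains the burden for Stage 2.
Stage 2 (claimant, any credible evidence, weight is at least 16): (c) 27 ≥ 16 — meets.
  Stage 2 carried; the burden shifts to the carrier.
Stage 3 (carrier, any credible evidence, weight is at least 16): (d) net 25−14=11 < 16 — fails.
  The carrier does not carry Stage 3.
The claimant prevails.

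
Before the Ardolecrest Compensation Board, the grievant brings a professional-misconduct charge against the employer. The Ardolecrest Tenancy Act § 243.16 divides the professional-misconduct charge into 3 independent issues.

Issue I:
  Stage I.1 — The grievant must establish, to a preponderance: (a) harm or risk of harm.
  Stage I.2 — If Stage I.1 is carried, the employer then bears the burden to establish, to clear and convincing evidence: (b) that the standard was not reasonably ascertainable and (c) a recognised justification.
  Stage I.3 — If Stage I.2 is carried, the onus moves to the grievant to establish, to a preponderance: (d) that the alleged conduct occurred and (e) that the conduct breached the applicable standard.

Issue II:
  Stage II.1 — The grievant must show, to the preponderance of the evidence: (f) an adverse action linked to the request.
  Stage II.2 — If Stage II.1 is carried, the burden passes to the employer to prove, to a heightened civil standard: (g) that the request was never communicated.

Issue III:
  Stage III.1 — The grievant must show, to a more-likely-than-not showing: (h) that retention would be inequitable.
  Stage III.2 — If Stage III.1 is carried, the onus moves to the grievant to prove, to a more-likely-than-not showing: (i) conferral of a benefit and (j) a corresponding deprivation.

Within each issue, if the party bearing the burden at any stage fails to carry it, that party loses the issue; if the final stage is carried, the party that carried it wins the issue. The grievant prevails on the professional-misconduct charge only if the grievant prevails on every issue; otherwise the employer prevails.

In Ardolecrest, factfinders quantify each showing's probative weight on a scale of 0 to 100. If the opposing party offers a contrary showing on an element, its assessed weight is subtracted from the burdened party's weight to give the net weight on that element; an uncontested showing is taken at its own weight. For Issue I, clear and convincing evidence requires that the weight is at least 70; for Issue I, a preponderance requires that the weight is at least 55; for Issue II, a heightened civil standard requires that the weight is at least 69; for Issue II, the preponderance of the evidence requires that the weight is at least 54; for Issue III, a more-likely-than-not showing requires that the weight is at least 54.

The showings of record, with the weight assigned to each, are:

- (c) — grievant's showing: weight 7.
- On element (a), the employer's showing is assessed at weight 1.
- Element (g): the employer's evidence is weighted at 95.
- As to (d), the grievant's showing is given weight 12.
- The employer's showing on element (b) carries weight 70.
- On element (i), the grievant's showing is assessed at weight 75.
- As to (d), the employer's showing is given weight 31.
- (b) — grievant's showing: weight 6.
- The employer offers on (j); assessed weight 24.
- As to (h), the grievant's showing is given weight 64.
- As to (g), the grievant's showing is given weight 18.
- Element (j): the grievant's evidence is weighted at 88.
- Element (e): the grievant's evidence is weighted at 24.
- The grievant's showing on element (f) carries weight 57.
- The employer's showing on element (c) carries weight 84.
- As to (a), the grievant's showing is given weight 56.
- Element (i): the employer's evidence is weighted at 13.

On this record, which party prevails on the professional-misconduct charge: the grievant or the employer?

— Issue I —
Stage I.1 (grievant, a preponderance, weight is at least 55): (a) net 56−1=55 ≥ 55 — meets.
  The grievant carries Stage I.1; the employer now bears the burden.
Stage I.2 (employer, clear and convincing evidence, weight is at least 70): (b) net 70−6=64 < 70 — fails; (c) net 84−7=77 ≥ 70 — meets.
  Stage I.2 not carried; the employer fails its burden.
The analysis ends at Stage I.2; the grievant prevails on this issue.
— Issue II —
Stage II.1 — burden on grievant; standard: the preponderance of the evidence (weight is at least 54).
    (f): 57 ≥ 54 [met]
  Stage II.1 is satisfied; the onus moves to the employer.
Stage II.2 — burden on employer; standard: a heightened civil standard (weight is at least 69).
    (g): 95 − 18 = 77 ≥ 69 [met]
  All elements met at the final stage.
With every stage satisfied, the employer prevails on this issue.
— Issue III —
Stage III.1 — burden on grievant; standard: a more-likely-than-not showing (weight is at least 54).
    (h): 64 ≥ 54 [met]
  Stage III.1 is satisfied; the grievant continues to bear the burden.
Stage III.2 — burden on grievant; standard: a more-likely-than-not showing (weight is at least 54).
    (i): 75 − 13 = 62 ≥ 54 [met]
    (j): 88 − 24 = 64 ≥ 54 [met]
  The grievant carries the last stage.
All stages carried — the grievant prevails on this issue.
Per-issue: Issue I → grievant; Issue II → employer; Issue III → grievant. The grievant must prevail on every issue; overall, the employer prevails.

employer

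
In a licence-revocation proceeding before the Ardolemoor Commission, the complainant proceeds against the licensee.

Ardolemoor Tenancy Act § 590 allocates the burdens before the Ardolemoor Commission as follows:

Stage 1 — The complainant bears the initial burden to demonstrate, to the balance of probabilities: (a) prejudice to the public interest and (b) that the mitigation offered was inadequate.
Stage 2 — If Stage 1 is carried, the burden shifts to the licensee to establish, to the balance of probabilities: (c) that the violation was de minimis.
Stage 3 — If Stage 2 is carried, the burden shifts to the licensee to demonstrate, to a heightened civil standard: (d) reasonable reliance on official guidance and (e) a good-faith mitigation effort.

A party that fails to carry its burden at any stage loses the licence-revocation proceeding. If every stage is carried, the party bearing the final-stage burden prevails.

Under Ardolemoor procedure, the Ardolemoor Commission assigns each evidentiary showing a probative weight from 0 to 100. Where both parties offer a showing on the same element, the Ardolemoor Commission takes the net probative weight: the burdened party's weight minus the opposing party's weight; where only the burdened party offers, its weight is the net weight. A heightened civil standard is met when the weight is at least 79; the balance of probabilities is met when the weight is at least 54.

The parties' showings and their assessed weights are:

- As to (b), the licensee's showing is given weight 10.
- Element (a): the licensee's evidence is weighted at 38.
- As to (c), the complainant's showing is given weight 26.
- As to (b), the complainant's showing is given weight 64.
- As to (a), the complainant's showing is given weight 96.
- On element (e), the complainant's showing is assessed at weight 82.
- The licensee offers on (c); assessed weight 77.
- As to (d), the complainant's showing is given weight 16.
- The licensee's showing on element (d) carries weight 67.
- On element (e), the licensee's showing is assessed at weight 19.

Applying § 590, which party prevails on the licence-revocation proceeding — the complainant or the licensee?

complainant

At Stage 1 the complainant must meet the balance of probabilities (weight is at least 54): on (a) the weight is 96 less the opposing 38 gives net 58, which does reach 54, so (a) meets the standard; on (b) the weight is 64 less the opposing 10 gives net 54, ≥ 54, so (b) meets the standard.
  Stage 1 carried; the burden shifts to the licensee.
At Stage 2 the licensee must meet the balance of probabilities (weight is at least 54): on (c) the weight is 77 less the opposing 26 gives net 51, which does not reach 54, so (c) does not meet the standard.
  The licensee does not carry Stage 2.
So the complainant prevails.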